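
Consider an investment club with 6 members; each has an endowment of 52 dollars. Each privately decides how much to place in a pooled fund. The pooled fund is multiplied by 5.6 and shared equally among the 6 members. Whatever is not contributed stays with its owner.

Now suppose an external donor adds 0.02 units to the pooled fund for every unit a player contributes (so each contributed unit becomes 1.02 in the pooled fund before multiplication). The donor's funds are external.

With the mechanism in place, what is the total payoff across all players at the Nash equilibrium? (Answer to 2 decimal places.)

Even with the mechanism, each unit contributed returns only 5.6 × 1.02 / 6 = 0.9520 per unit of net cost, so contributing nothing is still dominant.
Everyone keeps their endowment and the group total is 6 × 52 = 312.

312.00 dollars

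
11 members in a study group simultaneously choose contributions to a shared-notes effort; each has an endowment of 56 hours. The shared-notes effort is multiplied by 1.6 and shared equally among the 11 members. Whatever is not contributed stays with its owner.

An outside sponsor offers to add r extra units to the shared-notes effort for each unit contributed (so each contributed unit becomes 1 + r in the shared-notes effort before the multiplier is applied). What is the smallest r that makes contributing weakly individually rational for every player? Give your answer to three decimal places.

5.875

With matching at rate r, one contributed unit becomes (1 + r) in the shared-notes effort and returns 1.6 × (1 + r) / 11 to the contributor.
Setting this equal to 1: 1 + r = 11/1.6 = 6.8750.
So the minimum matching rate is r = 6.8750 − 1 = 5.875.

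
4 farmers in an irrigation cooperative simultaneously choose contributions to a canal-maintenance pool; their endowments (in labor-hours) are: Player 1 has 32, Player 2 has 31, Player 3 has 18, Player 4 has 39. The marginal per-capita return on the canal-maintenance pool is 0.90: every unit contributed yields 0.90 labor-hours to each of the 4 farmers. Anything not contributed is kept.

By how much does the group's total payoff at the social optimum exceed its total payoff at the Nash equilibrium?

The private return per contributed unit is 0.90 < 1 for everyone, so the Nash equilibrium is zero contribution and the group total is Σ E_j = 32 + 31 + 18 + 39 = 120.
Each contributed unit returns 3.600 to the group, so the social optimum is full contribution by everyone: group total = 3.600 × 120 = 432.00.
Efficiency loss = (3.600 − 1) × 120 = 312.00.

312.00 labor-hours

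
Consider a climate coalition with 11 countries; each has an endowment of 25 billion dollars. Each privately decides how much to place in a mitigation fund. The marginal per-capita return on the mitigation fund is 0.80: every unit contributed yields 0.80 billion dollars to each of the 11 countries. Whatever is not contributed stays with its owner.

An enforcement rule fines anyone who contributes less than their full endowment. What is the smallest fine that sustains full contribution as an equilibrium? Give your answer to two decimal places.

Given the others contribute fully, the best deviation is to contribute 0 (any partial contribution still incurs the fine and gives up units whose private return 0.80 is below 1).
Deviating from 25 to 0 saves 25 billion dollars but forfeits the deviator's share of the drop in the mitigation fund: 0.80 × 25 = 20.00.
So the deviation gain is 25 − 20.00 = 5.00, and the fine must be at least 5.00 billion dollars to wipe it out.

5.00 billion dollars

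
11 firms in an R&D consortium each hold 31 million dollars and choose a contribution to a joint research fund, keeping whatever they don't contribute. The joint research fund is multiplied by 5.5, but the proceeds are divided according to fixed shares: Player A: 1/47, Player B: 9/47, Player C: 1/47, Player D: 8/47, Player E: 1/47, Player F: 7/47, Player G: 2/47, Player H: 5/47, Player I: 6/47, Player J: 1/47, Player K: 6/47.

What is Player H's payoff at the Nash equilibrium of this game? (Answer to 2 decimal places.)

49.14 million dollars

For player j, contributing a unit is worthwhile iff 5.5 × (j's share) ≥ 1, i.e. iff j's share is at least 0.1818.
Player B alone (share 9/47) is above the threshold, contributing 31; the remaining 10 contribute 0. Total contributed: 31.
Player H keeps 31 and receives 5.5 × 31 × 5/47 = 18.14 from the joint research fund, for a payoff of 49.14.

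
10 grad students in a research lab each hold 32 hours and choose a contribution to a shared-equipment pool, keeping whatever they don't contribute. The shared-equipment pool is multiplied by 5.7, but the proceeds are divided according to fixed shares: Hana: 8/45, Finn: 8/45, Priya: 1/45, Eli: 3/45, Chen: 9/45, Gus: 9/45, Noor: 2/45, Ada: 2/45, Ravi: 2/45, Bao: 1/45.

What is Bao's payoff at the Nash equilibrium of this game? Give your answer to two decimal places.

For player j, contributing a unit is worthwhile iff 5.7 × (j's share) ≥ 1, i.e. iff j's share is at least 0.1754.
Hana, Finn, Chen and Gus clear that bar, contributing 32 each; the remaining 6 contribute 0. Total contributed: 128.
Bao keeps 32 and receives 5.7 × 128 × 1/45 = 16.21 from the shared-equipment pool, for a payoff of 48.21.

48.21 hours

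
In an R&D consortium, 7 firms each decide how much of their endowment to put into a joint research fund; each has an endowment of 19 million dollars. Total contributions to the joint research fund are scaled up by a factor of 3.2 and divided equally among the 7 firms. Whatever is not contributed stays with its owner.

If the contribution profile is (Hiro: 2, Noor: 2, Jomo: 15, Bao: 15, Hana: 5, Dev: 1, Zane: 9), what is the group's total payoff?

Total contributed: 2 + 2 + 15 + 15 + 5 + 1 + 9 = 49; total kept: 7 × 19 − 49 = 84.
The joint research fund pays out 3.2 × 49 = 156.80 in aggregate.
Group total = 84 + 156.80 = 240.80.

240.80 million dollars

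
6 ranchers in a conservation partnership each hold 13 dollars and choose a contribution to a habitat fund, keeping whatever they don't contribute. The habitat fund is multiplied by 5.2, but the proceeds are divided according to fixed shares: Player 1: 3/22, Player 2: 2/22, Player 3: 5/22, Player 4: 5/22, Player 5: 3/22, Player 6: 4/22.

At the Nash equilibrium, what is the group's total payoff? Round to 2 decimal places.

187.20 dollars

For player j, contributing a unit is worthwhile iff 5.2 × (j's share) ≥ 1, i.e. iff j's share is at least 0.1923.
The shares above 0.1923 belong to Player 3 and Player 4, contributing 13 each; the remaining 4 contribute 0. Total contributed: 26.
The habitat fund pays out 5.2 × 26 = 135.20 in total (split across the unequal shares, but the aggregate is all that matters for the group sum).
The 4 free-riders keep 13 each, adding 52. Group total = 52 + 135.20 = 187.20.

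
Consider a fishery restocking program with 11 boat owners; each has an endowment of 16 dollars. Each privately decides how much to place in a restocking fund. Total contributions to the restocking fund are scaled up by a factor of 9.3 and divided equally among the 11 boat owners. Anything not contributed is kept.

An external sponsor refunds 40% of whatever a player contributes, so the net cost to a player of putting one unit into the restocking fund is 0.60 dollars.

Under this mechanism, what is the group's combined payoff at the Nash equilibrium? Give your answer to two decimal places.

1707.20 dollars

The effective private return per unit is now (9.3/11) / 0.60 = 1.4091 > 1, so every player's dominant strategy flips to full contribution.
So the Nash equilibrium is full contribution by all 11; the group earns 11 × (16 × 0.40 + 9.3 × 16) = 1707.20.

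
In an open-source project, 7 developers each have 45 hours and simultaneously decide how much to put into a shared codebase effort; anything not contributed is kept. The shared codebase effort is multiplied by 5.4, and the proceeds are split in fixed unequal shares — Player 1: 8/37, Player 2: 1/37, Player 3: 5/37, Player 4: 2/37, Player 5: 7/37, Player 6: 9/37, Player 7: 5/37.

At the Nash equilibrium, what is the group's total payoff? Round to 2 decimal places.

909.00 hours

A player with share s gets back 5.4·s per unit contributed, so full contribution is dominant for anyone with s > 1/5.4 = 0.1852 and zero contribution is dominant for anyone below.
Player 1, Player 5 and Player 6 clear that bar, contributing 45 each; the remaining 4 contribute 0. Total contributed: 135.
The shared codebase effort pays out 5.4 × 135 = 729.00 in total (split across the unequal shares, but the aggregate is all that matters for the group sum).
The 4 free-riders keep 45 each, adding 180. Group total = 180 + 729.00 = 909.00.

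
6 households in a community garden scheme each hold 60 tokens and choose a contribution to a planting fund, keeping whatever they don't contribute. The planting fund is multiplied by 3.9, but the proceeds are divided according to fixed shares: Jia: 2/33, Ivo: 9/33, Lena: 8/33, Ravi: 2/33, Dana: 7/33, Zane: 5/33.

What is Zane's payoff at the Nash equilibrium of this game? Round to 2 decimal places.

95.45 tokens

Each unit j contributes comes back to j as 3.9 × (j's share), so j prefers to contribute only if that share exceeds 1/3.9 = 0.2564; otherwise keeping the unit dominates.
The only share above 0.2564 is Ivo's 9/33, contributing 60; the remaining 5 contribute 0. Total contributed: 60.
Zane keeps 60 and receives 3.9 × 60 × 5/33 = 35.45 from the planting fund, for a payoff of 95.45.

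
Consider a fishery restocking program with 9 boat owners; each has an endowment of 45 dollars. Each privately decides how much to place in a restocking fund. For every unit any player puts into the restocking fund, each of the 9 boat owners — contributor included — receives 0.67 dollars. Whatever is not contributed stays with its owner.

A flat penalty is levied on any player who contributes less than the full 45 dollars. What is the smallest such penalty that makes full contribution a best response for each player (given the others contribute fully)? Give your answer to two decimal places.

Given the others contribute fully, the best deviation is to contribute 0 (any partial contribution still incurs the fine and gives up units whose private return 0.67 is below 1).
Deviating from 45 to 0 saves 45 dollars but forfeits the deviator's share of the drop in the restocking fund: 0.67 × 45 = 30.15.
So the deviation gain is 45 − 30.15 = 14.85, and the fine must be at least 14.85 dollars to wipe it out.

14.85 dollars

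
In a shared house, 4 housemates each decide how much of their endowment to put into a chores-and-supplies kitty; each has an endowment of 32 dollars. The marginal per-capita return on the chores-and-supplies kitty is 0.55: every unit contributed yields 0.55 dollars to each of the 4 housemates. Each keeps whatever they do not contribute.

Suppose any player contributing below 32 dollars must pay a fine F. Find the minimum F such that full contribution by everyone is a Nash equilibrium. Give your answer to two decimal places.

Given the others contribute fully, the best deviation is to contribute 0 (any partial contribution still incurs the fine and gives up units whose private return 0.55 is below 1).
Deviating from 32 to 0 saves 32 dollars but forfeits the deviator's share of the drop in the chores-and-supplies kitty: 0.55 × 32 = 17.60.
So the deviation gain is 32 − 17.60 = 14.40, and the fine must be at least 14.40 dollars to wipe it out.

14.40 dollars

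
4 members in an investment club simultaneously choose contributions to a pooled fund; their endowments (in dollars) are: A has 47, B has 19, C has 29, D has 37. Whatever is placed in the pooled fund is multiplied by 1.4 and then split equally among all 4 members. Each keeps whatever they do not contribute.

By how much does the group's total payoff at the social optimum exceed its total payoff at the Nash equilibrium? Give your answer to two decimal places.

The private return per contributed unit is 1.4/4 = 0.3500 < 1 for every player regardless of endowment, so the Nash equilibrium is zero contribution and the group total is Σ E_j = 47 + 19 + 29 + 37 = 132.
Each contributed unit returns 1.400 to the group, so the social optimum is full contribution by everyone: group total = 1.400 × 132 = 184.80.
Efficiency loss = (1.400 − 1) × 132 = 52.80.

52.80 dollars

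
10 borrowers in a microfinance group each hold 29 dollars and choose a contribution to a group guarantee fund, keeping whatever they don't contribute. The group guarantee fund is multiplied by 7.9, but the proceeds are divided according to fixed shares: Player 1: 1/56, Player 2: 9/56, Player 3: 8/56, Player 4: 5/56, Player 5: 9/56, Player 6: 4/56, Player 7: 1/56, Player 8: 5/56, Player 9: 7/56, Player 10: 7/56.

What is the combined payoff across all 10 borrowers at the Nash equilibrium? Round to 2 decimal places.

Player j's private return per contributed unit is 7.9 × (j's share). Contributing is weakly dominant for j when that share is at least 1/7.9 = 0.1266, and contributing 0 is dominant otherwise.
Player 2, Player 3 and Player 5 clear that bar, contributing 29 each; the remaining 7 contribute 0. Total contributed: 87.
The group guarantee fund pays out 7.9 × 87 = 687.30 in total (split across the unequal shares, but the aggregate is all that matters for the group sum).
The 7 free-riders keep 29 each, adding 203. Group total = 203 + 687.30 = 890.30.

890.30 dollars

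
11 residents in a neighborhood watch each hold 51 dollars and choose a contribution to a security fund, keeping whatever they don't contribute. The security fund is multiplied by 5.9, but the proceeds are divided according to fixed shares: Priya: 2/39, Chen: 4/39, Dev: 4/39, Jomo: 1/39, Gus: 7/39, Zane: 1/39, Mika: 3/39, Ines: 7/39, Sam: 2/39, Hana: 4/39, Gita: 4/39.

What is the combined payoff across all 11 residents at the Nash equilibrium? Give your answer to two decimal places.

Player j's private return per contributed unit is 5.9 × (j's share). Contributing is weakly dominant for j when that share is at least 1/5.9 = 0.1695, and contributing 0 is dominant otherwise.
Gus and Ines clear that bar, contributing 51 each; the remaining 9 contribute 0. Total contributed: 102.
The security fund pays out 5.9 × 102 = 601.80 in total (split across the unequal shares, but the aggregate is all that matters for the group sum).
The 9 free-riders keep 51 each, adding 459. Group total = 459 + 601.80 = 1060.80.

1060.80 dollars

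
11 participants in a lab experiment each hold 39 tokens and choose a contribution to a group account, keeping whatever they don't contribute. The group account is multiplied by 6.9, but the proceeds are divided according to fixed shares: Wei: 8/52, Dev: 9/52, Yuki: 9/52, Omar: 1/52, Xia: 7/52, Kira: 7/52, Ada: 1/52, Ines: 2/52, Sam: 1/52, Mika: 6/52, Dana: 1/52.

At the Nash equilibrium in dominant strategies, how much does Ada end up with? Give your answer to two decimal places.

54.53 tokens

Each unit j contributes comes back to j as 6.9 × (j's share), so j prefers to contribute only if that share exceeds 1/6.9 = 0.1449; otherwise keeping the unit dominates.
Wei, Dev and Yuki are above the threshold, contributing 39 each; the remaining 8 contribute 0. Total contributed: 117.
Ada keeps 39 and receives 6.9 × 117 × 1/52 = 15.53 from the group account, for a payoff of 54.53.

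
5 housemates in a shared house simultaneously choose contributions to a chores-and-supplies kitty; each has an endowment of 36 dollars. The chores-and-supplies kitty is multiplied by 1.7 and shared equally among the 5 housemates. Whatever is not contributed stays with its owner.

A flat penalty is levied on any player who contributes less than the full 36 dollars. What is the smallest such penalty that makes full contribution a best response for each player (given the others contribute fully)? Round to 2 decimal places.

Given the others contribute fully, the best deviation is to contribute 0 (any partial contribution still incurs the fine and gives up units whose private return 0.3400 is below 1).
Deviating from 36 to 0 saves 36 dollars but forfeits the deviator's share of the drop in the chores-and-supplies kitty: 1.7/5 × 36 = 12.24.
So the deviation gain is 36 − 12.24 = 23.76, and the fine must be at least 23.76 dollars to wipe it out.

23.76 dollars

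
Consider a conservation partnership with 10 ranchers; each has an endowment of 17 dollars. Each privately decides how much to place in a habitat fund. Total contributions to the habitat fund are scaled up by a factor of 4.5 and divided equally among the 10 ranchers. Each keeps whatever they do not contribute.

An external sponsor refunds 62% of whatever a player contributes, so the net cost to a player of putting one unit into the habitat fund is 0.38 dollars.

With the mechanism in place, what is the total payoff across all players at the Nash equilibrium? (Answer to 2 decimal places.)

870.40 dollars

With the mechanism, a contributed unit returns (4.5/10) / 0.38 = 1.1842 per unit of net cost to the contributor — now above 1 — so contributing fully is weakly dominant for every player.
At the Nash equilibrium everyone contributes 17. Group total payoff = 10 × (17 × 0.62 + 4.5 × 17) = 870.40.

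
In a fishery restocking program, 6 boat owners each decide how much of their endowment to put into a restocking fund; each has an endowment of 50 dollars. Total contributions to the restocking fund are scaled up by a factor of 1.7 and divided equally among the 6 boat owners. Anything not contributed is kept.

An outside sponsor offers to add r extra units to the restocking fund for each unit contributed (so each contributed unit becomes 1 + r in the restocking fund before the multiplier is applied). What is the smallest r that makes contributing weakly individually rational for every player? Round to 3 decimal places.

With matching at rate r, one contributed unit becomes (1 + r) in the restocking fund and returns 1.7 × (1 + r) / 6 to the contributor.
Setting this equal to 1: 1 + r = 6/1.7 = 3.5294.
So the minimum matching rate is r = 3.5294 − 1 = 2.529.

2.529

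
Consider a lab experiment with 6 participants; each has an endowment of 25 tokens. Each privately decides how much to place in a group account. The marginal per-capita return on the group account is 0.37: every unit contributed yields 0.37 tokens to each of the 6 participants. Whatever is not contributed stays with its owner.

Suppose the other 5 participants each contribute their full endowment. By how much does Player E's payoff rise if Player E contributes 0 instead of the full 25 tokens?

Switching from a contribution of 25 to 0 lets Player E keep an extra 25 tokens, but lowers the group account by 25, which costs Player E their own share of that drop: 0.37 × 25 = 9.25.
Net gain = 25 − 9.25 = 15.75. The private return per contributed unit (0.37) is below 1, so free-riding is indeed the best response regardless of what the others do.

15.75 tokens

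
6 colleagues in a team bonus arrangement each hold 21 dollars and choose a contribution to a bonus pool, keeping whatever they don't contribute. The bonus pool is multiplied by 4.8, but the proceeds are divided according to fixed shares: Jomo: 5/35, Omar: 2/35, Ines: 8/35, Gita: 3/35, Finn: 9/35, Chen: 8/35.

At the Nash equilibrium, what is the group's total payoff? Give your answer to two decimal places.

365.40 dollars

For player j, contributing a unit is worthwhile iff 4.8 × (j's share) ≥ 1, i.e. iff j's share is at least 0.2083.
Ines, Finn and Chen are above the threshold, contributing 21 each; the remaining 3 contribute 0. Total contributed: 63.
The bonus pool pays out 4.8 × 63 = 302.40 in total (split across the unequal shares, but the aggregate is all that matters for the group sum).
The 3 free-riders keep 21 each, adding 63. Group total = 63 + 302.40 = 365.40.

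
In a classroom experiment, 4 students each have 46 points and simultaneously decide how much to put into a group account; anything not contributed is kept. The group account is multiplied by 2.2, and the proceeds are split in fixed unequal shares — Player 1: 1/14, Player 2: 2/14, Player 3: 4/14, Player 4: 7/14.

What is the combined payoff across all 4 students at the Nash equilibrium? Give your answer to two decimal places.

239.20 points

Each unit j contributes comes back to j as 2.2 × (j's share), so j prefers to contribute only if that share exceeds 1/2.2 = 0.4545; otherwise keeping the unit dominates.
The only share above 0.4545 is Player 4's 7/14, contributing 46; the remaining 3 contribute 0. Total contributed: 46.
The group account pays out 2.2 × 46 = 101.20 in total (split across the unequal shares, but the aggregate is all that matters for the group sum).
The 3 free-riders keep 46 each, adding 138. Group total = 138 + 101.20 = 239.20.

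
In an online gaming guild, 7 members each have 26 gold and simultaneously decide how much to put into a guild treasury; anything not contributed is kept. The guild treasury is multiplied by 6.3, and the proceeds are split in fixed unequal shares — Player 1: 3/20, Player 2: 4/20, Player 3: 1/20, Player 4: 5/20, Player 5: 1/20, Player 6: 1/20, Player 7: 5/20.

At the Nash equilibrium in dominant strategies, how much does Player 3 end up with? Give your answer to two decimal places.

Player j's private return per contributed unit is 6.3 × (j's share). Contributing is weakly dominant for j when that share is at least 1/6.3 = 0.1587, and contributing 0 is dominant otherwise.
Player 2, Player 4 and Player 7 are above the threshold, contributing 26 each; the remaining 4 contribute 0. Total contributed: 78.
Player 3 keeps 26 and receives 6.3 × 78 × 1/20 = 24.57 from the guild treasury, for a payoff of 50.57.

50.57 gold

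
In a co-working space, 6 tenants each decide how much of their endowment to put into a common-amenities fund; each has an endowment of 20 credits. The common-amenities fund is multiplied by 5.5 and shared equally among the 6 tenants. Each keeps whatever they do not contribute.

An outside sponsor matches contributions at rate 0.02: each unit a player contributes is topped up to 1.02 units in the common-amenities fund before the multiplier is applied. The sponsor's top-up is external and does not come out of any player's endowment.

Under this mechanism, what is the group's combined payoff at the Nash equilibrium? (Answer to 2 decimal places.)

120.00 credits

Even with the mechanism, each unit contributed returns only 5.5 × 1.02 / 6 = 0.9350 per unit of net cost, so contributing nothing is still dominant.
Everyone keeps their endowment and the group total is 6 × 20 = 120.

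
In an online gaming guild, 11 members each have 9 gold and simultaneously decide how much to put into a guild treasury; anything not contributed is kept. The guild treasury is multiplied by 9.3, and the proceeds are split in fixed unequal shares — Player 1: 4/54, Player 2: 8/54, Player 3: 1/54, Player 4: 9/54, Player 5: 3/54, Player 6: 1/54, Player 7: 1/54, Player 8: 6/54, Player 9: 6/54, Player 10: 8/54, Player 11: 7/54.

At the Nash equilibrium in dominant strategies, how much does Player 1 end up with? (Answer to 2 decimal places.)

Each unit j contributes comes back to j as 9.3 × (j's share), so j prefers to contribute only if that share exceeds 1/9.3 = 0.1075; otherwise keeping the unit dominates.
Player 2, Player 4, Player 8, Player 9, Player 10 and Player 11 are above the threshold, contributing 9 each; the remaining 5 contribute 0. Total contributed: 54.
Player 1 keeps 9 and receives 9.3 × 54 × 4/54 = 37.20 from the guild treasury, for a payoff of 46.20.

46.20 gold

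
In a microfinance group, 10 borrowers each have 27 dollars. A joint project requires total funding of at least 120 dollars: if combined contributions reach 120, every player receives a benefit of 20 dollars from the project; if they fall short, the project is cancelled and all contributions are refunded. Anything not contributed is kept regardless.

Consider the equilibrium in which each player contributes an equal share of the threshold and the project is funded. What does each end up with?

35 dollars

Equal share of the threshold: 120/10 = 12.
At this profile no one gains by cutting their contribution: any cut drops the total below 120, the project is cancelled, contributions are refunded, and the deviator ends with 27, which is less than 27 − 12 + 20 = 35. Contributing more than 12 just wastes the excess. So contributing exactly 12 is a best response.
Each player's payoff: 27 − 12 + 20 = 35.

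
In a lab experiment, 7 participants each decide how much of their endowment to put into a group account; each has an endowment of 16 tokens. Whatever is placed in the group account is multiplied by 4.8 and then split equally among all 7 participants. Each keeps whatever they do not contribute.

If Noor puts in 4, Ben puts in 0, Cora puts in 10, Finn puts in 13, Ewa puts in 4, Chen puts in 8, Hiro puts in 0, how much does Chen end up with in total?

Total contributed: 4 + 0 + 10 + 13 + 4 + 8 + 0 = 39.
Each receives 4.8 × 39 / 7 = 26.74 from the group account.
Chen keeps 16 − 8 = 8, so Chen's payoff is 8 + 26.74 = 34.74.

34.74 tokens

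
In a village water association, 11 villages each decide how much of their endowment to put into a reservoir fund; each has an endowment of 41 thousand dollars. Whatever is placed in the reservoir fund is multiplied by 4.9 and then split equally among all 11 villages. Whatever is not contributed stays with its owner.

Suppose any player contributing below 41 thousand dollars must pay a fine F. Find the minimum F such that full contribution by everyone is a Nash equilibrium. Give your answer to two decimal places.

22.74 thousand dollars

Given the others contribute fully, the best deviation is to contribute 0 (any partial contribution still incurs the fine and gives up units whose private return 0.4455 is below 1).
Deviating from 41 to 0 saves 41 thousand dollars but forfeits the deviator's share of the drop in the reservoir fund: 4.9/11 × 41 = 18.26.
So the deviation gain is 41 − 18.26 = 22.74, and the fine must be at least 22.74 thousand dollars to wipe it out.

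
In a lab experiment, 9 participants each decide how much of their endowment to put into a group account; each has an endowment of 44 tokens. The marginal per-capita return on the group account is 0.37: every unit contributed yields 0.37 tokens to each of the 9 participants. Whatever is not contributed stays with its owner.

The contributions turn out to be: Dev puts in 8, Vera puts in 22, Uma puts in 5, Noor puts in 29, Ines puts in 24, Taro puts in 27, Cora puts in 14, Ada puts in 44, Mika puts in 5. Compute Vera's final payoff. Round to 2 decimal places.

Total contributed: 8 + 22 + 5 + 29 + 24 + 27 + 14 + 44 + 5 = 178.
Each receives 0.37 × 178 = 65.86 from the group account.
Vera keeps 44 − 22 = 22, so Vera's payoff is 22 + 65.86 = 87.86.

87.86 tokens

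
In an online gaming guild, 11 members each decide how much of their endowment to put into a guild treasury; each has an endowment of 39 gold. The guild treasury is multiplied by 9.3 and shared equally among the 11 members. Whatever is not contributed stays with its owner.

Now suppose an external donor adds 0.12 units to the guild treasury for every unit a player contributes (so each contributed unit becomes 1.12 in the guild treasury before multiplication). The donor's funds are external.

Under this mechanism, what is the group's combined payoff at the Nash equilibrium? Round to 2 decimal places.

429.00 gold

The effective private return is 9.3 × 1.12 / 11 = 0.9469, which is still under 1, so the mechanism doesn't change anyone's dominant strategy: zero contribution.
Everyone keeps their endowment and the group total is 11 × 39 = 429.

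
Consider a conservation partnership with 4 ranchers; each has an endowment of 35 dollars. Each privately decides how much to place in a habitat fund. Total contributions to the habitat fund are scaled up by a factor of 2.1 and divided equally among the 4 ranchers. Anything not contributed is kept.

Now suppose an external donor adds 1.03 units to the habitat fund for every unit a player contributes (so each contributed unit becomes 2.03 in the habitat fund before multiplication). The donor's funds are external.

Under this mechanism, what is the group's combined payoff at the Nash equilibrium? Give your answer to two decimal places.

596.82 dollars

With the mechanism, a contributed unit returns 2.1 × 2.03 / 4 = 1.0658 per unit of net cost to the contributor — now above 1 — so contributing fully is weakly dominant for every player.
So the Nash equilibrium is full contribution by all 4; the group earns 2.1 × 2.03 × 140 = 596.82.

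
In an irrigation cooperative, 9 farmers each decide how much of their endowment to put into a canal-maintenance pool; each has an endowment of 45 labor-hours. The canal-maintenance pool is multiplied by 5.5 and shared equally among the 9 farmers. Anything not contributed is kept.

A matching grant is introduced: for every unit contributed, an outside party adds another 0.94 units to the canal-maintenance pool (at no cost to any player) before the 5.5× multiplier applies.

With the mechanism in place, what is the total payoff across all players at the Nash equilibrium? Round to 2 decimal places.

With the mechanism, a contributed unit returns 5.5 × 1.94 / 9 = 1.1856 per unit of net cost to the contributor — now above 1 — so contributing fully is weakly dominant for every player.
So the Nash equilibrium is full contribution by all 9; the group earns 5.5 × 1.94 × 405 = 4321.35.

4321.35 labor-hours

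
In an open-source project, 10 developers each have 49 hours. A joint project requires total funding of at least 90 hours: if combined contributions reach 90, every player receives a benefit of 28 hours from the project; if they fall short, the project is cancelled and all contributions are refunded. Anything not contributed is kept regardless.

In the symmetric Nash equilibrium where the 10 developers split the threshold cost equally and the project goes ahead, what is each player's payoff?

68 hours

Equal share of the threshold: 90/10 = 9.
At this profile no one gains by cutting their contribution: any cut drops the total below 90, the project is cancelled, contributions are refunded, and the deviator ends with 49, which is less than 49 − 9 + 28 = 68. Contributing more than 9 just wastes the excess. So contributing exactly 9 is a best response.
Each player's payoff: 49 − 9 + 28 = 68.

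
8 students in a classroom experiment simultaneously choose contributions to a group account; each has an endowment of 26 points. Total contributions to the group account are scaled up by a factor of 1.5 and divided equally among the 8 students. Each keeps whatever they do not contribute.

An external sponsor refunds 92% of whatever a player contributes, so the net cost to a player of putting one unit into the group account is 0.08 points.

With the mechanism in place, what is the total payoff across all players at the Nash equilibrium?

With the mechanism, a contributed unit returns (1.5/8) / 0.08 = 2.3438 per unit of net cost to the contributor — now above 1 — so contributing fully is weakly dominant for every player.
At the Nash equilibrium everyone contributes 26. Group total payoff = 8 × (26 × 0.92 + 1.5 × 26) = 503.36.

503.36 points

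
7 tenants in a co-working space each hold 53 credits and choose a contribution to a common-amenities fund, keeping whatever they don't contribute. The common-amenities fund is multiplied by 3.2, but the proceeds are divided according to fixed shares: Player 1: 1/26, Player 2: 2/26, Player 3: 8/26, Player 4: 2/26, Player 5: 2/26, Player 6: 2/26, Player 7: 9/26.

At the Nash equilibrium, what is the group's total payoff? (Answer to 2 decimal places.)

Each unit j contributes comes back to j as 3.2 × (j's share), so j prefers to contribute only if that share exceeds 1/3.2 = 0.3125; otherwise keeping the unit dominates.
Only Player 7 (9/26) clears that bar, contributing 53; the remaining 6 contribute 0. Total contributed: 53.
The common-amenities fund pays out 3.2 × 53 = 169.60 in total (split across the unequal shares, but the aggregate is all that matters for the group sum).
The 6 free-riders keep 53 each, adding 318. Group total = 318 + 169.60 = 487.60.

487.60 credits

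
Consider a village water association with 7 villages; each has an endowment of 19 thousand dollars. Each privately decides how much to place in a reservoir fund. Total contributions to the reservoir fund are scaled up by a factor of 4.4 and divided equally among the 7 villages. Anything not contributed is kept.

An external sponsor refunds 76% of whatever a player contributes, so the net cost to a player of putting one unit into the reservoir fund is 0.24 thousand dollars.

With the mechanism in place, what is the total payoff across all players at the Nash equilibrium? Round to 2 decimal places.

With the mechanism, a contributed unit returns (4.4/7) / 0.24 = 2.6190 per unit of net cost to the contributor — now above 1 — so contributing fully is weakly dominant for every player.
At the Nash equilibrium everyone contributes 19. Group total payoff = 7 × (19 × 0.76 + 4.4 × 19) = 686.28.

686.28 thousand dollars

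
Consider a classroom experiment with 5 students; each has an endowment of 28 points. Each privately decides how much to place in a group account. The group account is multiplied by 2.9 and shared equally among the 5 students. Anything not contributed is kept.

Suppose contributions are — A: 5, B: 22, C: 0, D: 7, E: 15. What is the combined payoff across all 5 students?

Total contributed: 5 + 22 + 0 + 7 + 15 = 49; total kept: 5 × 28 − 49 = 91.
The group account pays out 2.9 × 49 = 142.10 in aggregate.
Group total = 91 + 142.10 = 233.10.

233.10 points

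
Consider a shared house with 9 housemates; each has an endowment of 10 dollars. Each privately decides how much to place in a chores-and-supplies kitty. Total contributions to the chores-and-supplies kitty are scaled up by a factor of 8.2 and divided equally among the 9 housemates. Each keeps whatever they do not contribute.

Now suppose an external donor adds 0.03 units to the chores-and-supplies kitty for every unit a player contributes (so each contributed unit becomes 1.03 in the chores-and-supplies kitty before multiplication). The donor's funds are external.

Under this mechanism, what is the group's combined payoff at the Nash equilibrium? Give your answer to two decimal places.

Even with the mechanism, each unit contributed returns only 8.2 × 1.03 / 9 = 0.9384 per unit of net cost, so contributing nothing is still dominant.
At the Nash equilibrium no one contributes; group total payoff = 9 × 10 = 90.

90.00 dollars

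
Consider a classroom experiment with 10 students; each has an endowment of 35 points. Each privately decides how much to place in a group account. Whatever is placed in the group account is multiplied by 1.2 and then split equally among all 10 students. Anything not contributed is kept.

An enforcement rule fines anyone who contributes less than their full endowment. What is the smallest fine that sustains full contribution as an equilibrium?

Given the others contribute fully, the best deviation is to contribute 0 (any partial contribution still incurs the fine and gives up units whose private return 0.1200 is below 1).
Deviating from 35 to 0 saves 35 points but forfeits the deviator's share of the drop in the group account: 1.2/10 × 35 = 4.20.
So the deviation gain is 35 − 4.20 = 30.80, and the fine must be at least 30.80 points to wipe it out.

30.80 points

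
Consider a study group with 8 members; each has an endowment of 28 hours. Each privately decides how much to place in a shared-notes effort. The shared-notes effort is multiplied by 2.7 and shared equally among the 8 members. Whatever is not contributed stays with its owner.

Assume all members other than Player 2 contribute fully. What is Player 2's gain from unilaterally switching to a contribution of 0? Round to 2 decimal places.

18.55 hours

Switching from a contribution of 28 to 0 lets Player 2 keep an extra 28 hours, but lowers the shared-notes effort by 28, which costs Player 2 their own share of that drop: 2.7/8 × 28 = 9.45.
Net gain = 28 − 9.45 = 18.55. The private return per contributed unit (0.3375) is below 1, so free-riding is indeed the best response regardless of what the others do.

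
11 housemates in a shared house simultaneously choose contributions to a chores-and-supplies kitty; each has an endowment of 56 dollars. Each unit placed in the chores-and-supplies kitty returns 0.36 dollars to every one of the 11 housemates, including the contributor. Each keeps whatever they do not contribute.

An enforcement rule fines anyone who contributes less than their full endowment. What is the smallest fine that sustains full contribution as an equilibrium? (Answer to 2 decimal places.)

35.84 dollars

Given the others contribute fully, the best deviation is to contribute 0 (any partial contribution still incurs the fine and gives up units whose private return 0.36 is below 1).
Deviating from 56 to 0 saves 56 dollars but forfeits the deviator's share of the drop in the chores-and-supplies kitty: 0.36 × 56 = 20.16.
So the deviation gain is 56 − 20.16 = 35.84, and the fine must be at least 35.84 dollars to wipe it out.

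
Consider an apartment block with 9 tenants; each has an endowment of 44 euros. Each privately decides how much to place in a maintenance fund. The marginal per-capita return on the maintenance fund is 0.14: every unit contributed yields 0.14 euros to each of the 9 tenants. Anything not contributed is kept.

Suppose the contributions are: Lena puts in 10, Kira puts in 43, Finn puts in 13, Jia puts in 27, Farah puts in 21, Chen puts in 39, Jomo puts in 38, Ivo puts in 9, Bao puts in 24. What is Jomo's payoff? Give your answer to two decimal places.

Total contributed: 10 + 43 + 13 + 27 + 21 + 39 + 38 + 9 + 24 = 224.
Each receives 0.14 × 224 = 31.36 from the maintenance fund.
Jomo keeps 44 − 38 = 6, so Jomo's payoff is 6 + 31.36 = 37.36.

37.36 euros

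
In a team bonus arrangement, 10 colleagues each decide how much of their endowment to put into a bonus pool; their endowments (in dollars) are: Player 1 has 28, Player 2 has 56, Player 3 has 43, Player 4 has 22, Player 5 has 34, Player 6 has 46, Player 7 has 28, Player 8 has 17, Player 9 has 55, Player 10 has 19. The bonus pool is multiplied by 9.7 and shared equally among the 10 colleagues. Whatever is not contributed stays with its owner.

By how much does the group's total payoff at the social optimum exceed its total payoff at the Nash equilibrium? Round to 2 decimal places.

3027.60 dollars

The private return per contributed unit is 9.7/10 = 0.9700 < 1 for every player regardless of endowment, so the Nash equilibrium is zero contribution and the group total is Σ E_j = 28 + 56 + 43 + 22 + 34 + 46 + 28 + 17 + 55 + 19 = 348.
Each contributed unit returns 9.700 to the group, so the social optimum is full contribution by everyone: group total = 9.700 × 348 = 3375.60.
Efficiency loss = (9.700 − 1) × 348 = 3027.60.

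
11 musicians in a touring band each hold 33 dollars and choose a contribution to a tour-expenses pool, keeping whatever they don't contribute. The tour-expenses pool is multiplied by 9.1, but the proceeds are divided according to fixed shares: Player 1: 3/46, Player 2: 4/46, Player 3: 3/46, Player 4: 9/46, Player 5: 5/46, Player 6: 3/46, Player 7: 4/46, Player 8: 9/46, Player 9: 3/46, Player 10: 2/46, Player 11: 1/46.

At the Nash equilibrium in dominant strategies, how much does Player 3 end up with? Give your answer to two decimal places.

A player with share s gets back 9.1·s per unit contributed, so full contribution is dominant for anyone with s > 1/9.1 = 0.1099 and zero contribution is dominant for anyone below.
Player 4 and Player 8 clear that bar, contributing 33 each; the remaining 9 contribute 0. Total contributed: 66.
Player 3 keeps 33 and receives 9.1 × 66 × 3/46 = 39.17 from the tour-expenses pool, for a payoff of 72.17.

72.17 dollars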